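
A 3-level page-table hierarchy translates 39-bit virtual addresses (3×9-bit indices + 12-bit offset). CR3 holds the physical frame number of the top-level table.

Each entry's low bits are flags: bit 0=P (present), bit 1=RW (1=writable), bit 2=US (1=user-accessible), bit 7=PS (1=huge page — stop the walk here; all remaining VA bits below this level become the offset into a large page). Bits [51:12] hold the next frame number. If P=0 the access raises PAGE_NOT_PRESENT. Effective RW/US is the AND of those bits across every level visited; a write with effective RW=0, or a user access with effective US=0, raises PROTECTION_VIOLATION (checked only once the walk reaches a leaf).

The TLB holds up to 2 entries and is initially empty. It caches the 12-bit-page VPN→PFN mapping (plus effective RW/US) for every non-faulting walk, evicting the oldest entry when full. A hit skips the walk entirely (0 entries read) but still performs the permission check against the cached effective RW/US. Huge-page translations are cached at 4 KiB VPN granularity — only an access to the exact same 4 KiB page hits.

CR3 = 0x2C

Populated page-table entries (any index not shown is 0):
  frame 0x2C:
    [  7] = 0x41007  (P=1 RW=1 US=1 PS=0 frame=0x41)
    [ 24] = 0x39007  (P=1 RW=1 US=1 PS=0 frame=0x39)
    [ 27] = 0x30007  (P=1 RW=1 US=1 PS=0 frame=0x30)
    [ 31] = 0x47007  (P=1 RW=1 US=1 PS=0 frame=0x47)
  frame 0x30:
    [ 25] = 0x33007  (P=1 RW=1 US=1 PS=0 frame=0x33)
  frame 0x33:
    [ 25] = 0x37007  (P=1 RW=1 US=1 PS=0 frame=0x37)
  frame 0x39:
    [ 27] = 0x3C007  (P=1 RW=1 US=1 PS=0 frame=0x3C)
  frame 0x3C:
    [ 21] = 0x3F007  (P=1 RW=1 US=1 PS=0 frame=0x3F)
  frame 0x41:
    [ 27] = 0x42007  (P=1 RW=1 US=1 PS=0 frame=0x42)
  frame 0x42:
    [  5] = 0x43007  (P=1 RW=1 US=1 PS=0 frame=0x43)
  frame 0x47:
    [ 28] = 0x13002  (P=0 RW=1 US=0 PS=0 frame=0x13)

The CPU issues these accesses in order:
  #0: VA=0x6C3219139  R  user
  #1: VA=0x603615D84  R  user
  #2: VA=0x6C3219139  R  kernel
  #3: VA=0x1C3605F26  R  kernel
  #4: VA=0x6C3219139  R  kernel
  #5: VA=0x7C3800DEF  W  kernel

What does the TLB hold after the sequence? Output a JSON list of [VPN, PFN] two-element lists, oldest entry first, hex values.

Walk each access:
#0 VA=0x6C3219139 (r,user):
  [0] read 0x2C idx=27: raw=0x30007 flags P=1 W=1 U=1 S=0
  [1] read 0x30 idx=25: raw=0x33007 flags P=1 W=1 U=1 S=0
  [2] read 0x33 idx=25: raw=0x37007 flags P=1 W=1 U=1 S=0
  → PA=0x37139  (3 entries read)
#1 VA=0x603615D84 (r,user):
  [0] read 0x2C idx=24: raw=0x39007 flags P=1 W=1 U=1 S=0
  [1] read 0x39 idx=27: raw=0x3C007 flags P=1 W=1 U=1 S=0
  [2] read 0x3C idx=21: raw=0x3F007 flags P=1 W=1 U=1 S=0
  → PA=0x3FD84  (3 entries read)
#2 VA=0x6C3219139 (r,kernel):
  TLB hit vpn=0x6C3219 → PA=0x37139
#3 VA=0x1C3605F26 (r,kernel):
  [0] read 0x2C idx=7: raw=0x41007 flags P=1 W=1 U=1 S=0
  [1] read 0x41 idx=27: raw=0x42007 flags P=1 W=1 U=1 S=0
  [2] read 0x42 idx=5: raw=0x43007 flags P=1 W=1 U=1 S=0
  → PA=0x43F26  (3 entries read)
#4 VA=0x6C3219139 (r,kernel):
  [0] read 0x2C idx=27: raw=0x30007 flags P=1 W=1 U=1 S=0
  [1] read 0x30 idx=25: raw=0x33007 flags P=1 W=1 U=1 S=0
  [2] read 0x33 idx=25: raw=0x37007 flags P=1 W=1 U=1 S=0
  → PA=0x37139  (3 entries read)
#5 VA=0x7C3800DEF (w,kernel):
  [0] read 0x2C idx=31: raw=0x47007 flags P=1 W=1 U=1 S=0
  [1] read 0x47 idx=28: raw=0x13002 flags P=0 W=1 U=0 S=0
  → PAGE_NOT_PRESENT  (2 entries read)

TLB: [["0x1C3605", "0x43"], ["0x6C3219", "0x37"]]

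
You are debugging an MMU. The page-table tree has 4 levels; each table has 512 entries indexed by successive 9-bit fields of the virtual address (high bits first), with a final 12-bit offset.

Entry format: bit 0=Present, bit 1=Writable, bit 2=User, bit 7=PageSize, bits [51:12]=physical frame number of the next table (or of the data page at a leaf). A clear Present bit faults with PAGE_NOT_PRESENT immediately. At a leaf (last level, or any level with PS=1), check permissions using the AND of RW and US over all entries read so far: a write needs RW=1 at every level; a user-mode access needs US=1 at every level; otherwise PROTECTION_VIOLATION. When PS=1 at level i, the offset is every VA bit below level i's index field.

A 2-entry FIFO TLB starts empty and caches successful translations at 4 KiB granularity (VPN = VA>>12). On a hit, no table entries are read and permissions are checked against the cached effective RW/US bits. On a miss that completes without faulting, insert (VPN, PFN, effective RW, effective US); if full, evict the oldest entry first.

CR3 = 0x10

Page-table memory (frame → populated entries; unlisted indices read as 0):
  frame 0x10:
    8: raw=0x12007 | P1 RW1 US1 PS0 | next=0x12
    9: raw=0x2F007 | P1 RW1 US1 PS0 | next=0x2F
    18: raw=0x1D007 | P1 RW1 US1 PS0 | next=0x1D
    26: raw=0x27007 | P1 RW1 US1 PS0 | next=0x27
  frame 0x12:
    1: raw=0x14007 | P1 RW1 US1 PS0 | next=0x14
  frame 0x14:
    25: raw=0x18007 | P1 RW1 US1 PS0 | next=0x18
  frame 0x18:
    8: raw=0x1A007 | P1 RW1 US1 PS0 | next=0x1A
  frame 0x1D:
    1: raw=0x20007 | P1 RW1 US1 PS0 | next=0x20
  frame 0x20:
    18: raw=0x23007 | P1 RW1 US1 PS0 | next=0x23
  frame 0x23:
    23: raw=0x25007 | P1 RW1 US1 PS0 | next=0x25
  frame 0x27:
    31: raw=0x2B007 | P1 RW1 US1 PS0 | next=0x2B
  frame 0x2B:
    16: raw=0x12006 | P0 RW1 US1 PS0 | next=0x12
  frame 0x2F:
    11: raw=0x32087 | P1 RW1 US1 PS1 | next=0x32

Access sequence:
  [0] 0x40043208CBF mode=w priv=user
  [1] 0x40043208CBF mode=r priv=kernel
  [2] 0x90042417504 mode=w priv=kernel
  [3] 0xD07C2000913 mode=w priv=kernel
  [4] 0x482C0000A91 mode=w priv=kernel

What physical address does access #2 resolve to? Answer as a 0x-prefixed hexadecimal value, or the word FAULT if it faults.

Walk each access:
#0 VA=0x40043208CBF (w,user):
  lvl0: tbl 0x10, slot 8 ⇒ 0x12007 (P1/RW1/US1/PS0)
  lvl1: tbl 0x12, slot 1 ⇒ 0x14007 (P1/RW1/US1/PS0)
  lvl2: tbl 0x14, slot 25 ⇒ 0x18007 (P1/RW1/US1/PS0)
  lvl3: tbl 0x18, slot 8 ⇒ 0x1A007 (P1/RW1/US1/PS0)
  ✓ 0x1ACBF  — 4 lookups
#1 VA=0x40043208CBF (r,kernel):
  TLB hit vpn=0x40043208 → PA=0x1ACBF
#2 VA=0x90042417504 (w,kernel):
  lvl0: tbl 0x10, slot 18 ⇒ 0x1D007 (P1/RW1/US1/PS0)
  lvl1: tbl 0x1D, slot 1 ⇒ 0x20007 (P1/RW1/US1/PS0)
  lvl2: tbl 0x20, slot 18 ⇒ 0x23007 (P1/RW1/US1/PS0)
  lvl3: tbl 0x23, slot 23 ⇒ 0x25007 (P1/RW1/US1/PS0)
  ✓ 0x25504  — 4 lookups
#3 VA=0xD07C2000913 (w,kernel):
  lvl0: tbl 0x10, slot 26 ⇒ 0x27007 (P1/RW1/US1/PS0)
  lvl1: tbl 0x27, slot 31 ⇒ 0x2B007 (P1/RW1/US1/PS0)
  lvl2: tbl 0x2B, slot 16 ⇒ 0x12006 (P0/RW1/US1/PS0)
  ⇒ fault: PAGE_NOT_PRESENT  — 3 lookups
#4 VA=0x482C0000A91 (w,kernel):
  lvl0: tbl 0x10, slot 9 ⇒ 0x2F007 (P1/RW1/US1/PS0)
  lvl1: tbl 0x2F, slot 11 ⇒ 0x32087 (P1/RW1/US1/PS1)
  ✓ 0x32A91 (huge @L1)  — 2 lookups

Access #2 PA: 0x25504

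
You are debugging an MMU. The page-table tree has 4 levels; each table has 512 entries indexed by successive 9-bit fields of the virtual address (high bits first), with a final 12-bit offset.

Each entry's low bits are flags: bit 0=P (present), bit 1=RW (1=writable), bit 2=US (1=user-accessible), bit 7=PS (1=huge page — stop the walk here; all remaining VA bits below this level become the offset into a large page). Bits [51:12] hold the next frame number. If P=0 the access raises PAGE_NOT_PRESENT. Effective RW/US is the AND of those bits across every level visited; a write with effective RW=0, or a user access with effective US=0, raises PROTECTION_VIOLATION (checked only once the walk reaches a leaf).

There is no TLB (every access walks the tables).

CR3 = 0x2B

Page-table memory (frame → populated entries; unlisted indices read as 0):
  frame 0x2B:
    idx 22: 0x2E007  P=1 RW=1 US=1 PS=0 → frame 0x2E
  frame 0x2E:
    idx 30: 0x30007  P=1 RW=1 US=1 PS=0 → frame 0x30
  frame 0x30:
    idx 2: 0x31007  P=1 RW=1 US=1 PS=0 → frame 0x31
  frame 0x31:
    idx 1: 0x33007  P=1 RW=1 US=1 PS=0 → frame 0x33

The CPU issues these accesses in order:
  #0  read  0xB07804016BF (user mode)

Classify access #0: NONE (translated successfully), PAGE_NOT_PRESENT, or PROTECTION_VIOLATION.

Walk each access:
#0 VA=0xB07804016BF (r,user):
  lvl0: tbl 0x2B, slot 22 ⇒ 0x2E007 (P1/RW1/US1/PS0)
  lvl1: tbl 0x2E, slot 30 ⇒ 0x30007 (P1/RW1/US1/PS0)
  lvl2: tbl 0x30, slot 2 ⇒ 0x31007 (P1/RW1/US1/PS0)
  lvl3: tbl 0x31, slot 1 ⇒ 0x33007 (P1/RW1/US1/PS0)
  → PA=0x336BF  (4 entries read)

Access #0 fault: NONE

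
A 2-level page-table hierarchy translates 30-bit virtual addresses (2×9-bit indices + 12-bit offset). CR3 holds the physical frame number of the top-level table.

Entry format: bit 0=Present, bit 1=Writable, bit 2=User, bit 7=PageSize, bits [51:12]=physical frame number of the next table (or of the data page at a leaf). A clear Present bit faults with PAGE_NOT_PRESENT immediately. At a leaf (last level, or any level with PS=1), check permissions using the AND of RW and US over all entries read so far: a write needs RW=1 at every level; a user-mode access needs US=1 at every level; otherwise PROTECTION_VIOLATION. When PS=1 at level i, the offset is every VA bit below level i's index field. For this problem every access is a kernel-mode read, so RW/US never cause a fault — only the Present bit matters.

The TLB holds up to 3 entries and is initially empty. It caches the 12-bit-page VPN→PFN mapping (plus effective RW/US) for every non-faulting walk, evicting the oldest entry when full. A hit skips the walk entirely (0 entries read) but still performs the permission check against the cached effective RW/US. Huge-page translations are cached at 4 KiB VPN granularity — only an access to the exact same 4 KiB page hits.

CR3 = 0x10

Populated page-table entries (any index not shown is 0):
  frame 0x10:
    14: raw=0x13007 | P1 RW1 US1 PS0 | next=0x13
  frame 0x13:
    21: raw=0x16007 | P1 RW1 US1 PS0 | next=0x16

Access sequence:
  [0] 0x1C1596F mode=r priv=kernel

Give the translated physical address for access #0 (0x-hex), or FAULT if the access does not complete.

Trace:
#0 VA=0x1C1596F (r,kernel):
  lvl0: tbl 0x10, slot 14 ⇒ 0x13007 (P1/RW1/US1/PS0)
  lvl1: tbl 0x13, slot 21 ⇒ 0x16007 (P1/RW1/US1/PS0)
  ⇒ phys 0x1696F  [2 reads]

Access #0 PA: 0x1696F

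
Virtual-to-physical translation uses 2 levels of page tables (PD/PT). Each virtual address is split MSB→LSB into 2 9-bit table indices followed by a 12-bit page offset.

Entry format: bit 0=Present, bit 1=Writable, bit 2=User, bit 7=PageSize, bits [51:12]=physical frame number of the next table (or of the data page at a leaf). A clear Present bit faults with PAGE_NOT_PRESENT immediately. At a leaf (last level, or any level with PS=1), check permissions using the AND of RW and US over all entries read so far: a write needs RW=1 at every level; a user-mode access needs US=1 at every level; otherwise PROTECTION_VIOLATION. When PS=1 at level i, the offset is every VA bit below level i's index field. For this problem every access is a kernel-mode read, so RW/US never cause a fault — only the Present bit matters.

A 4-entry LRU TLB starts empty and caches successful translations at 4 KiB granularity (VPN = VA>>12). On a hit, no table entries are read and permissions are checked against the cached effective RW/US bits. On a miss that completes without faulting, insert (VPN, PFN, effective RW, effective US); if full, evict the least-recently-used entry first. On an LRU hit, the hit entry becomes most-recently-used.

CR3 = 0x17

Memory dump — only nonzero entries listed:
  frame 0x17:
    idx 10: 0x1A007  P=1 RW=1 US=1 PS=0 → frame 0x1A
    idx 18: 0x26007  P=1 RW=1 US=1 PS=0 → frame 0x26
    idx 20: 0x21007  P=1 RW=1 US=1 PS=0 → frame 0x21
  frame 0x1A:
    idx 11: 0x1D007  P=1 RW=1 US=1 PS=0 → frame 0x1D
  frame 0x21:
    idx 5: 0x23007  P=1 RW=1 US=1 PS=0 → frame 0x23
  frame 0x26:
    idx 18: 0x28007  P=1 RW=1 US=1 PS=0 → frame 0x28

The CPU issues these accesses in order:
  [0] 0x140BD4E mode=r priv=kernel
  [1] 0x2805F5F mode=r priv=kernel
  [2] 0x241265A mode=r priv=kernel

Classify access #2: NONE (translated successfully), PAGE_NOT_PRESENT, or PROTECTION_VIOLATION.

Trace:
#0 VA=0x140BD4E (r,kernel):
  L0 @0x17[10] → 0x1A007  P=1,RW=1,US=1,PS=0
  L1 @0x1A[11] → 0x1D007  P=1,RW=1,US=1,PS=0
  ⇒ phys 0x1DD4E  [2 reads]
#1 VA=0x2805F5F (r,kernel):
  L0 @0x17[20] → 0x21007  P=1,RW=1,US=1,PS=0
  L1 @0x21[5] → 0x23007  P=1,RW=1,US=1,PS=0
  ⇒ phys 0x23F5F  [2 reads]
#2 VA=0x241265A (r,kernel):
  L0 @0x17[18] → 0x26007  P=1,RW=1,US=1,PS=0
  L1 @0x26[18] → 0x28007  P=1,RW=1,US=1,PS=0
  ⇒ phys 0x2865A  [2 reads]

Access #2 fault: NONE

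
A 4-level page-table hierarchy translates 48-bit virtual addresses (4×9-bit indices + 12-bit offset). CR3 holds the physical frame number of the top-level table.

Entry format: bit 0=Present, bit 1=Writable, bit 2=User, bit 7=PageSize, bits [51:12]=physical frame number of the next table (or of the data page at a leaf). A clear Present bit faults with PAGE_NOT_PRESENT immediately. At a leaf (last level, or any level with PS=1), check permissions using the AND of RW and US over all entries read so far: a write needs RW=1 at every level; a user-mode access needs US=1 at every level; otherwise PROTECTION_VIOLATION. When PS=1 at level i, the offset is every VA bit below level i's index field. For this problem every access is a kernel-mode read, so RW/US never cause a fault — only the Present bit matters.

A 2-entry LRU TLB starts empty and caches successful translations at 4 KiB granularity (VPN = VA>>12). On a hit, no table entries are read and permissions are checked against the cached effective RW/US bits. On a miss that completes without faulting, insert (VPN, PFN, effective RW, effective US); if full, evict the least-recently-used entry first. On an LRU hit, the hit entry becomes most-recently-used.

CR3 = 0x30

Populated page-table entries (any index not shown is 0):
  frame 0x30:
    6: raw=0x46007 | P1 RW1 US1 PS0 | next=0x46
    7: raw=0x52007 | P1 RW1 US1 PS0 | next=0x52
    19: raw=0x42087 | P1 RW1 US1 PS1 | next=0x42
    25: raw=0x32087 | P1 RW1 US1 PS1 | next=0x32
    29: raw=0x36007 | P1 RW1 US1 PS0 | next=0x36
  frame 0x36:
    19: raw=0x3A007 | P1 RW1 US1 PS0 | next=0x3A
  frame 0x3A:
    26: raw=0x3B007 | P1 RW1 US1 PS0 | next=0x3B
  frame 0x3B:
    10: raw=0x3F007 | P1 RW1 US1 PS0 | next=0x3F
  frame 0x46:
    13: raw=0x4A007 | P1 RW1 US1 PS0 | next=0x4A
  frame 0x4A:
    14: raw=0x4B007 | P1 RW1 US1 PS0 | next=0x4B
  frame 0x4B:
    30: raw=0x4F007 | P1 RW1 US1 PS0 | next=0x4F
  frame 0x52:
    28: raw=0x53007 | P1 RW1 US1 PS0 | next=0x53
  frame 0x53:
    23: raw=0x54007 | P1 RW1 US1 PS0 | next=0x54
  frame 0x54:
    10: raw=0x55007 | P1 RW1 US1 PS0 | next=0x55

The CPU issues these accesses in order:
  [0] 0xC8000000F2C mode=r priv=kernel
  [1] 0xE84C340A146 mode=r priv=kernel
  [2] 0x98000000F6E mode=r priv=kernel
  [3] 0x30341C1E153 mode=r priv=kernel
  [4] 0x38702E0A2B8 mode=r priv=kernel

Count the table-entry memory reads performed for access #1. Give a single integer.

Walk each access:
#0 VA=0xC8000000F2C (r,kernel):
  L0 @0x30[25] → 0x32087  P=1,RW=1,US=1,PS=1
  ✓ 0x32F2C (huge @L0)  — 1 lookups
#1 VA=0xE84C340A146 (r,kernel):
  L0 @0x30[29] → 0x36007  P=1,RW=1,US=1,PS=0
  L1 @0x36[19] → 0x3A007  P=1,RW=1,US=1,PS=0
  L2 @0x3A[26] → 0x3B007  P=1,RW=1,US=1,PS=0
  L3 @0x3B[10] → 0x3F007  P=1,RW=1,US=1,PS=0
  ✓ 0x3F146  — 4 lookups
#2 VA=0x98000000F6E (r,kernel):
  L0 @0x30[19] → 0x42087  P=1,RW=1,US=1,PS=1
  ✓ 0x42F6E (huge @L0)  — 1 lookups
#3 VA=0x30341C1E153 (r,kernel):
  L0 @0x30[6] → 0x46007  P=1,RW=1,US=1,PS=0
  L1 @0x46[13] → 0x4A007  P=1,RW=1,US=1,PS=0
  L2 @0x4A[14] → 0x4B007  P=1,RW=1,US=1,PS=0
  L3 @0x4B[30] → 0x4F007  P=1,RW=1,US=1,PS=0
  ✓ 0x4F153  — 4 lookups
#4 VA=0x38702E0A2B8 (r,kernel):
  L0 @0x30[7] → 0x52007  P=1,RW=1,US=1,PS=0
  L1 @0x52[28] → 0x53007  P=1,RW=1,US=1,PS=0
  L2 @0x53[23] → 0x54007  P=1,RW=1,US=1,PS=0
  L3 @0x54[10] → 0x55007  P=1,RW=1,US=1,PS=0
  ✓ 0x552B8  — 4 lookups

Entries read for #1: 4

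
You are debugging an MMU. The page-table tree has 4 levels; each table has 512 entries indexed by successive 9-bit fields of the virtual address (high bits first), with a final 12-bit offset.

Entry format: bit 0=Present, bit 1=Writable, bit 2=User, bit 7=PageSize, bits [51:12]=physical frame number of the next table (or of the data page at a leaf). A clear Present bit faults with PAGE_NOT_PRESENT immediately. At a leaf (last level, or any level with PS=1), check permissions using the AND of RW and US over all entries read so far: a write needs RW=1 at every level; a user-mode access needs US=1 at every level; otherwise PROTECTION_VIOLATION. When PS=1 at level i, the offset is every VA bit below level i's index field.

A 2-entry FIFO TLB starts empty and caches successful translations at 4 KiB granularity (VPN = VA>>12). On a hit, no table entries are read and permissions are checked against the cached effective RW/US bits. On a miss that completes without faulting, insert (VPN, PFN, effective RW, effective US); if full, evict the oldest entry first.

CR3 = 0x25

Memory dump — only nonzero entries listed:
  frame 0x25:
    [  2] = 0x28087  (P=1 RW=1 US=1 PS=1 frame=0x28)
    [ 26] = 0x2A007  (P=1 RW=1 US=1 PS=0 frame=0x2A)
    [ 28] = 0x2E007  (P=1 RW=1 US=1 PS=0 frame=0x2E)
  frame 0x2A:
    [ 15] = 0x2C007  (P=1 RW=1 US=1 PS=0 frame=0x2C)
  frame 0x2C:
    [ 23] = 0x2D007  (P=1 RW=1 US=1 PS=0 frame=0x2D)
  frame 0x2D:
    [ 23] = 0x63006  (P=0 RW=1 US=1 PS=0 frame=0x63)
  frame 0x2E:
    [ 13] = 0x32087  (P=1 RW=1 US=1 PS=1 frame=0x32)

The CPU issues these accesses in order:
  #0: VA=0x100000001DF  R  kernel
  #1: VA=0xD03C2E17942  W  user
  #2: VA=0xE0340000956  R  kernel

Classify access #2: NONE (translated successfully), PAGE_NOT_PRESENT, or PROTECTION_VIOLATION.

Per-access translation:
#0 VA=0x100000001DF (r,kernel):
  lvl0: tbl 0x25, slot 2 ⇒ 0x28087 (P1/RW1/US1/PS1)
  ⇒ phys 0x281DF (huge @L0)  [1 reads]
#1 VA=0xD03C2E17942 (w,user):
  lvl0: tbl 0x25, slot 26 ⇒ 0x2A007 (P1/RW1/US1/PS0)
  lvl1: tbl 0x2A, slot 15 ⇒ 0x2C007 (P1/RW1/US1/PS0)
  lvl2: tbl 0x2C, slot 23 ⇒ 0x2D007 (P1/RW1/US1/PS0)
  lvl3: tbl 0x2D, slot 23 ⇒ 0x63006 (P0/RW1/US1/PS0)
  ✗ PAGE_NOT_PRESENT  [4 reads]
#2 VA=0xE0340000956 (r,kernel):
  lvl0: tbl 0x25, slot 28 ⇒ 0x2E007 (P1/RW1/US1/PS0)
  lvl1: tbl 0x2E, slot 13 ⇒ 0x32087 (P1/RW1/US1/PS1)
  ⇒ phys 0x32956 (huge @L1)  [2 reads]

Access #2 fault: NONE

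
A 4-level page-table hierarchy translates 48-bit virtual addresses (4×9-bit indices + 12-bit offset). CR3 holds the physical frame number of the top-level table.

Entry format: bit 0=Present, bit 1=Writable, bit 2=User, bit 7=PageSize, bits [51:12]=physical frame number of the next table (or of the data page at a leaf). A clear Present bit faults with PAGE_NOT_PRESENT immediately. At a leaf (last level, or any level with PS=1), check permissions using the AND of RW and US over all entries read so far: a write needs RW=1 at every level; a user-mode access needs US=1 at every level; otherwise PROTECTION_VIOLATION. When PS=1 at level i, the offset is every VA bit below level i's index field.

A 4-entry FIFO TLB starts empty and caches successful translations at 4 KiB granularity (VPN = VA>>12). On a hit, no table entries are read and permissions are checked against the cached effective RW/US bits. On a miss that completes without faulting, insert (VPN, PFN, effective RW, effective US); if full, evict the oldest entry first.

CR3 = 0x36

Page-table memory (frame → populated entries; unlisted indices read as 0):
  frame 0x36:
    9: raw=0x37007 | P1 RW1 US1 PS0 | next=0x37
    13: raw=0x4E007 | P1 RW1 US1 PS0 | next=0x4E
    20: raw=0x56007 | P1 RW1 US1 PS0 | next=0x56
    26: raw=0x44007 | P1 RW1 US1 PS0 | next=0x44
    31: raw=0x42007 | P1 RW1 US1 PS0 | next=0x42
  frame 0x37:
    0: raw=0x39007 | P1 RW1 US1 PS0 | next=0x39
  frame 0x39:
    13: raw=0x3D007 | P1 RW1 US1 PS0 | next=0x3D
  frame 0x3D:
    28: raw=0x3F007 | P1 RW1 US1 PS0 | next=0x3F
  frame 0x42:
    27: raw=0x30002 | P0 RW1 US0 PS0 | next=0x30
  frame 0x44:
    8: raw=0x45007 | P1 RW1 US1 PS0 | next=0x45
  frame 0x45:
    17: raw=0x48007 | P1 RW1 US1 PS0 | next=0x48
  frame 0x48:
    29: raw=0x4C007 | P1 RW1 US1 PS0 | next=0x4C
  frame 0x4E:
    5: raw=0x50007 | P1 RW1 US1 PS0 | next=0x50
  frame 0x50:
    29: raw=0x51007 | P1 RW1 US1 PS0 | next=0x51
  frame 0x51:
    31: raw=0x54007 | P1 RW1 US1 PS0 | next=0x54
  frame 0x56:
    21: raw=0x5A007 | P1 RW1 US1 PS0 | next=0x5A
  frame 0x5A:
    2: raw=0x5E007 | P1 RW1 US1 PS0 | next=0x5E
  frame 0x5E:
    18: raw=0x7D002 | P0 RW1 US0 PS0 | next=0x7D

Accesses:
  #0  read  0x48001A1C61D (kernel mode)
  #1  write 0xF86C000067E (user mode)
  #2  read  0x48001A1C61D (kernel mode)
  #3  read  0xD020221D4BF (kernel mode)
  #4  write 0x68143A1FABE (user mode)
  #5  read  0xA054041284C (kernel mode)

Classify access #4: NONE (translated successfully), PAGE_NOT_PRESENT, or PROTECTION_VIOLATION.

Walk each access:
#0 VA=0x48001A1C61D (r,kernel):
  L0: frame=0x36 idx=9 entry=0x37007 [P=1 RW=1 US=1 PS=0]
  L1: frame=0x37 idx=0 entry=0x39007 [P=1 RW=1 US=1 PS=0]
  L2: frame=0x39 idx=13 entry=0x3D007 [P=1 RW=1 US=1 PS=0]
  L3: frame=0x3D idx=28 entry=0x3F007 [P=1 RW=1 US=1 PS=0]
  ⇒ phys 0x3F61D  [4 reads]
#1 VA=0xF86C000067E (w,user):
  L0: frame=0x36 idx=31 entry=0x42007 [P=1 RW=1 US=1 PS=0]
  L1: frame=0x42 idx=27 entry=0x30002 [P=0 RW=1 US=0 PS=0]
  ✗ PAGE_NOT_PRESENT  [2 reads]
#2 VA=0x48001A1C61D (r,kernel):
  TLB hit vpn=0x48001A1C → PA=0x3F61D
#3 VA=0xD020221D4BF (r,kernel):
  L0: frame=0x36 idx=26 entry=0x44007 [P=1 RW=1 US=1 PS=0]
  L1: frame=0x44 idx=8 entry=0x45007 [P=1 RW=1 US=1 PS=0]
  L2: frame=0x45 idx=17 entry=0x48007 [P=1 RW=1 US=1 PS=0]
  L3: frame=0x48 idx=29 entry=0x4C007 [P=1 RW=1 US=1 PS=0]
  ⇒ phys 0x4C4BF  [4 reads]
#4 VA=0x68143A1FABE (w,user):
  L0: frame=0x36 idx=13 entry=0x4E007 [P=1 RW=1 US=1 PS=0]
  L1: frame=0x4E idx=5 entry=0x50007 [P=1 RW=1 US=1 PS=0]
  L2: frame=0x50 idx=29 entry=0x51007 [P=1 RW=1 US=1 PS=0]
  L3: frame=0x51 idx=31 entry=0x54007 [P=1 RW=1 US=1 PS=0]
  ⇒ phys 0x54ABE  [4 reads]
#5 VA=0xA054041284C (r,kernel):
  L0: frame=0x36 idx=20 entry=0x56007 [P=1 RW=1 US=1 PS=0]
  L1: frame=0x56 idx=21 entry=0x5A007 [P=1 RW=1 US=1 PS=0]
  L2: frame=0x5A idx=2 entry=0x5E007 [P=1 RW=1 US=1 PS=0]
  L3: frame=0x5E idx=18 entry=0x7D002 [P=0 RW=1 US=0 PS=0]
  ✗ PAGE_NOT_PRESENT  [4 reads]

Access #4 fault: NONE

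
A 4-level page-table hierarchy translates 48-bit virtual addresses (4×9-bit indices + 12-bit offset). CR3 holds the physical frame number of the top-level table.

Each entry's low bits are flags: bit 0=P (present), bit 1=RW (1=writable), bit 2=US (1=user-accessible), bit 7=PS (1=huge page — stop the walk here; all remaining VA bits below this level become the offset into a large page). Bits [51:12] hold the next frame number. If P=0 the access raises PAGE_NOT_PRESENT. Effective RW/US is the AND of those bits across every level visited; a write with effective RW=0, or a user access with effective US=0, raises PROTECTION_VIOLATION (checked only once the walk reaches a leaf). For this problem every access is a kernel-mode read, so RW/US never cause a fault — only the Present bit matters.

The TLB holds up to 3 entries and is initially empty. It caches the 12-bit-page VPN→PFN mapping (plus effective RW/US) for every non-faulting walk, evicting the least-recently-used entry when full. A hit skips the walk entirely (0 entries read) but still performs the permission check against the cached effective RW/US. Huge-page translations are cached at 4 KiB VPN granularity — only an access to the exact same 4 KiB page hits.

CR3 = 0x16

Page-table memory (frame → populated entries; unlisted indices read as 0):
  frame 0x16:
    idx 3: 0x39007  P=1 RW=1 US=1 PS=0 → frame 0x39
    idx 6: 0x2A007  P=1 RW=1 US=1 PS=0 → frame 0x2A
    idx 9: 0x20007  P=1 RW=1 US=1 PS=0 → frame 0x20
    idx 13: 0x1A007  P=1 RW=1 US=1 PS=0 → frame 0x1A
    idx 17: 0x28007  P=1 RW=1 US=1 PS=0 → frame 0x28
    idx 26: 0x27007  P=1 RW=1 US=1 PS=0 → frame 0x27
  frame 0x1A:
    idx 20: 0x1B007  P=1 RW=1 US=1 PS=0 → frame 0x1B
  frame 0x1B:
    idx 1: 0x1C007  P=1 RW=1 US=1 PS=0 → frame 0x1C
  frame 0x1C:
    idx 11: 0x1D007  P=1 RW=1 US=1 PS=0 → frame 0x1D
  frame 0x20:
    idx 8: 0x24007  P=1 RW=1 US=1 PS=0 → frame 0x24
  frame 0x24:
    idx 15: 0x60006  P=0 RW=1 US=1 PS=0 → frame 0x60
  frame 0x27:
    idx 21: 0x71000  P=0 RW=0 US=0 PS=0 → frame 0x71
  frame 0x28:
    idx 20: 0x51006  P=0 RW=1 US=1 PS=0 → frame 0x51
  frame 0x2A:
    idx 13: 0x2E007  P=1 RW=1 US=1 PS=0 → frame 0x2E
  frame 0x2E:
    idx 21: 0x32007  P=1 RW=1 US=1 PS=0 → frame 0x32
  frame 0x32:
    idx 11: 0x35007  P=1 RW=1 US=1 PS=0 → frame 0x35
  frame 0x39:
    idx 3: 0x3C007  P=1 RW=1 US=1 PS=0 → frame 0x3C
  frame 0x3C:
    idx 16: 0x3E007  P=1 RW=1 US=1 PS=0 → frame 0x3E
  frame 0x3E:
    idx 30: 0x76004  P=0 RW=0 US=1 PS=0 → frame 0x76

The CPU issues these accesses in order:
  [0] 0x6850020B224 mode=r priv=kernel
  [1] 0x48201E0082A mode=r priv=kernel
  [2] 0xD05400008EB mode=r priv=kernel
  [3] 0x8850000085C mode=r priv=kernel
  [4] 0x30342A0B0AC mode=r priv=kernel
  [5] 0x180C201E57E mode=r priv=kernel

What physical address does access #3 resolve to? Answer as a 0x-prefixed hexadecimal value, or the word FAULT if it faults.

Walk each access:
#0 VA=0x6850020B224 (r,kernel):
  L0: frame=0x16 idx=13 entry=0x1A007 [P=1 RW=1 US=1 PS=0]
  L1: frame=0x1A idx=20 entry=0x1B007 [P=1 RW=1 US=1 PS=0]
  L2: frame=0x1B idx=1 entry=0x1C007 [P=1 RW=1 US=1 PS=0]
  L3: frame=0x1C idx=11 entry=0x1D007 [P=1 RW=1 US=1 PS=0]
  ✓ 0x1D224  — 4 lookups
#1 VA=0x48201E0082A (r,kernel):
  L0: frame=0x16 idx=9 entry=0x20007 [P=1 RW=1 US=1 PS=0]
  L1: frame=0x20 idx=8 entry=0x24007 [P=1 RW=1 US=1 PS=0]
  L2: frame=0x24 idx=15 entry=0x60006 [P=0 RW=1 US=1 PS=0]
  ✗ PAGE_NOT_PRESENT  [3 reads]
#2 VA=0xD05400008EB (r,kernel):
  L0: frame=0x16 idx=26 entry=0x27007 [P=1 RW=1 US=1 PS=0]
  L1: frame=0x27 idx=21 entry=0x71000 [P=0 RW=0 US=0 PS=0]
  ✗ PAGE_NOT_PRESENT  [2 reads]
#3 VA=0x8850000085C (r,kernel):
  L0: frame=0x16 idx=17 entry=0x28007 [P=1 RW=1 US=1 PS=0]
  L1: frame=0x28 idx=20 entry=0x51006 [P=0 RW=1 US=1 PS=0]
  ✗ PAGE_NOT_PRESENT  [2 reads]
#4 VA=0x30342A0B0AC (r,kernel):
  L0: frame=0x16 idx=6 entry=0x2A007 [P=1 RW=1 US=1 PS=0]
  L1: frame=0x2A idx=13 entry=0x2E007 [P=1 RW=1 US=1 PS=0]
  L2: frame=0x2E idx=21 entry=0x32007 [P=1 RW=1 US=1 PS=0]
  L3: frame=0x32 idx=11 entry=0x35007 [P=1 RW=1 US=1 PS=0]
  ✓ 0x350AC  — 4 lookups
#5 VA=0x180C201E57E (r,kernel):
  L0: frame=0x16 idx=3 entry=0x39007 [P=1 RW=1 US=1 PS=0]
  L1: frame=0x39 idx=3 entry=0x3C007 [P=1 RW=1 US=1 PS=0]
  L2: frame=0x3C idx=16 entry=0x3E007 [P=1 RW=1 US=1 PS=0]
  L3: frame=0x3E idx=30 entry=0x76004 [P=0 RW=0 US=1 PS=0]
  ✗ PAGE_NOT_PRESENT  [4 reads]

Access #3 PA: FAULT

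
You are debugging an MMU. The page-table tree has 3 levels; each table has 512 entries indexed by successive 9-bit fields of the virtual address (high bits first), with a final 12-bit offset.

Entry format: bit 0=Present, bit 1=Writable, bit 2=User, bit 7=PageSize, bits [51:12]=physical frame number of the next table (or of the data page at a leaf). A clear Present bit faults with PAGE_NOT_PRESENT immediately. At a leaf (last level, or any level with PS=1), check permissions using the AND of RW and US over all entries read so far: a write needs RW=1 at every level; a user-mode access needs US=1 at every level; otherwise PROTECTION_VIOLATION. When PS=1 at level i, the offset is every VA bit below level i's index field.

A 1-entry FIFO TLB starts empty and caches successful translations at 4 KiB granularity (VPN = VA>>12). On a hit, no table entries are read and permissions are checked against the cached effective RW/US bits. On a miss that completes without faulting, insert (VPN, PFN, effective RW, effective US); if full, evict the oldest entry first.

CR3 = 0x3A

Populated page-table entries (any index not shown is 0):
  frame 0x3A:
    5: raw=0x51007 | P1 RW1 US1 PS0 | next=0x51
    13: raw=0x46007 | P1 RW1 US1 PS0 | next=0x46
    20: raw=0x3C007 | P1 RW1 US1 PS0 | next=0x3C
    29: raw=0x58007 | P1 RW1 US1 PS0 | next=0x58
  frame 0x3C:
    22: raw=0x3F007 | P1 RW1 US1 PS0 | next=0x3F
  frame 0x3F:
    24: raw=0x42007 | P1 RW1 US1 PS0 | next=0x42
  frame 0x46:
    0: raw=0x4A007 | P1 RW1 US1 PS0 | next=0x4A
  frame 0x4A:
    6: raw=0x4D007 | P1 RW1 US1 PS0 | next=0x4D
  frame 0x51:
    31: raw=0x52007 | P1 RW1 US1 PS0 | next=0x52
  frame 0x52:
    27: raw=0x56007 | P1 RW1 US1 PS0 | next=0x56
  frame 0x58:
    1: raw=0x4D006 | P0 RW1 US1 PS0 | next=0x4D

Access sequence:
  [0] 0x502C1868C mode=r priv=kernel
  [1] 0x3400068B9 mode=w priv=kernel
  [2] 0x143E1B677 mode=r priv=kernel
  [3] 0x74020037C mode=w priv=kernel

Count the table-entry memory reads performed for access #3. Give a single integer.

Per-access translation:
#0 VA=0x502C1868C (r,kernel):
  L0: frame=0x3A idx=20 entry=0x3C007 [P=1 RW=1 US=1 PS=0]
  L1: frame=0x3C idx=22 entry=0x3F007 [P=1 RW=1 US=1 PS=0]
  L2: frame=0x3F idx=24 entry=0x42007 [P=1 RW=1 US=1 PS=0]
  ✓ 0x4268C  — 3 lookups
#1 VA=0x3400068B9 (w,kernel):
  L0: frame=0x3A idx=13 entry=0x46007 [P=1 RW=1 US=1 PS=0]
  L1: frame=0x46 idx=0 entry=0x4A007 [P=1 RW=1 US=1 PS=0]
  L2: frame=0x4A idx=6 entry=0x4D007 [P=1 RW=1 US=1 PS=0]
  ✓ 0x4D8B9  — 3 lookups
#2 VA=0x143E1B677 (r,kernel):
  L0: frame=0x3A idx=5 entry=0x51007 [P=1 RW=1 US=1 PS=0]
  L1: frame=0x51 idx=31 entry=0x52007 [P=1 RW=1 US=1 PS=0]
  L2: frame=0x52 idx=27 entry=0x56007 [P=1 RW=1 US=1 PS=0]
  ✓ 0x56677  — 3 lookups
#3 VA=0x74020037C (w,kernel):
  L0: frame=0x3A idx=29 entry=0x58007 [P=1 RW=1 US=1 PS=0]
  L1: frame=0x58 idx=1 entry=0x4D006 [P=0 RW=1 US=1 PS=0]
  → PAGE_NOT_PRESENT  (2 entries read)

Entries read for #3: 2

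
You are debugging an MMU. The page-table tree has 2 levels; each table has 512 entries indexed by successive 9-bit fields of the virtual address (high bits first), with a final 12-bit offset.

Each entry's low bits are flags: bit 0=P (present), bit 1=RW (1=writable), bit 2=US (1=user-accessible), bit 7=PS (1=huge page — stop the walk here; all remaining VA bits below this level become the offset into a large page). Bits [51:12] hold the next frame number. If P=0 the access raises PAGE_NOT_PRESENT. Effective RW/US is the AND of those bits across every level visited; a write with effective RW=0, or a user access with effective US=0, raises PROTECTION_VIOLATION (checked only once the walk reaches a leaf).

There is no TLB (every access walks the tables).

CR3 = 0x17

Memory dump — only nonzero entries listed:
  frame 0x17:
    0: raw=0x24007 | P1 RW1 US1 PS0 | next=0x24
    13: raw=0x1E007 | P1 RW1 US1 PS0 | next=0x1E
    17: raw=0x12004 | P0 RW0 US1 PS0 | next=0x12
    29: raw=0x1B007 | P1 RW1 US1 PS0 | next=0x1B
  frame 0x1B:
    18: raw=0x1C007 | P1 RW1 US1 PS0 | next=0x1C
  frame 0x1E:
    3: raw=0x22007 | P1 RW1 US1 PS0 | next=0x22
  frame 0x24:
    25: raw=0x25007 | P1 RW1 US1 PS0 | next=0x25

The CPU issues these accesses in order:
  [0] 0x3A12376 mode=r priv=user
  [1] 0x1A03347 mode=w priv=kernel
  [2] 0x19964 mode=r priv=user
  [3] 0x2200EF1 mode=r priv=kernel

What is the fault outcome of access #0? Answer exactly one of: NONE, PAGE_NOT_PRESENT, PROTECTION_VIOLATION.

Walk each access:
#0 VA=0x3A12376 (r,user):
  [0] read 0x17 idx=29: raw=0x1B007 flags P=1 W=1 U=1 S=0
  [1] read 0x1B idx=18: raw=0x1C007 flags P=1 W=1 U=1 S=0
  ⇒ phys 0x1C376  [2 reads]
#1 VA=0x1A03347 (w,kernel):
  [0] read 0x17 idx=13: raw=0x1E007 flags P=1 W=1 U=1 S=0
  [1] read 0x1E idx=3: raw=0x22007 flags P=1 W=1 U=1 S=0
  ⇒ phys 0x22347  [2 reads]
#2 VA=0x19964 (r,user):
  [0] read 0x17 idx=0: raw=0x24007 flags P=1 W=1 U=1 S=0
  [1] read 0x24 idx=25: raw=0x25007 flags P=1 W=1 U=1 S=0
  ⇒ phys 0x25964  [2 reads]
#3 VA=0x2200EF1 (r,kernel):
  [0] read 0x17 idx=17: raw=0x12004 flags P=0 W=0 U=1 S=0
  → PAGE_NOT_PRESENT  (1 entries read)

Access #0 fault: NONE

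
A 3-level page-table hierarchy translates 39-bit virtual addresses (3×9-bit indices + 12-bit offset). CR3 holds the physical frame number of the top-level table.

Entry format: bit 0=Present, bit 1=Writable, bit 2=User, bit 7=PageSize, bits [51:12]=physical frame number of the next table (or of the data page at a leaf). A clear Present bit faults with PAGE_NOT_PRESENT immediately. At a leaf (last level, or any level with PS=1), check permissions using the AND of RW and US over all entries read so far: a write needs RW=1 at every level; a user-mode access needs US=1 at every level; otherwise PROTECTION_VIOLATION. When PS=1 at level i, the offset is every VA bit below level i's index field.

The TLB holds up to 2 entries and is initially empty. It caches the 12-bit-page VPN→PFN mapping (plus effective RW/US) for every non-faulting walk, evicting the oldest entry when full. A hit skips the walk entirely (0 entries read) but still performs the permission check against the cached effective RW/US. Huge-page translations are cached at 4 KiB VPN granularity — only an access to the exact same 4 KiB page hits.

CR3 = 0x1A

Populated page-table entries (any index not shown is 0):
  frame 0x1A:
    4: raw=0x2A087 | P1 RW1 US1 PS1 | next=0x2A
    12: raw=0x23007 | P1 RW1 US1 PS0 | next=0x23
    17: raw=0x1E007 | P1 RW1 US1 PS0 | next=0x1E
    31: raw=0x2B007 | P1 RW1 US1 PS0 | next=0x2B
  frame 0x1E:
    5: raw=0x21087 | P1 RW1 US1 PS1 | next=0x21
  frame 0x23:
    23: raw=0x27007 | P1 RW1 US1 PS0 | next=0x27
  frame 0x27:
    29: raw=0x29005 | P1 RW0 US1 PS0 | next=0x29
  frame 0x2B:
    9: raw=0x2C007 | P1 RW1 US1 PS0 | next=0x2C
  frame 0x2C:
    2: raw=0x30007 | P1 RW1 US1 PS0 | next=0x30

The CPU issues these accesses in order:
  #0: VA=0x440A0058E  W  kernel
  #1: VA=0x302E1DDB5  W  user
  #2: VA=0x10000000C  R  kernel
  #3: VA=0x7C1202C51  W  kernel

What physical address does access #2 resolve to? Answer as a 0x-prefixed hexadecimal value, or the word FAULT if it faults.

Per-access translation:
#0 VA=0x440A0058E (w,kernel):
  [0] read 0x1A idx=17: raw=0x1E007 flags P=1 W=1 U=1 S=0
  [1] read 0x1E idx=5: raw=0x21087 flags P=1 W=1 U=1 S=1
  ✓ 0x2158E (huge @L1)  — 2 lookups
#1 VA=0x302E1DDB5 (w,user):
  [0] read 0x1A idx=12: raw=0x23007 flags P=1 W=1 U=1 S=0
  [1] read 0x23 idx=23: raw=0x27007 flags P=1 W=1 U=1 S=0
  [2] read 0x27 idx=29: raw=0x29005 flags P=1 W=0 U=1 S=0
  → PROTECTION_VIOLATION  (3 entries read)
#2 VA=0x10000000C (r,kernel):
  [0] read 0x1A idx=4: raw=0x2A087 flags P=1 W=1 U=1 S=1
  ✓ 0x2A00C (huge @L0)  — 1 lookups
#3 VA=0x7C1202C51 (w,kernel):
  [0] read 0x1A idx=31: raw=0x2B007 flags P=1 W=1 U=1 S=0
  [1] read 0x2B idx=9: raw=0x2C007 flags P=1 W=1 U=1 S=0
  [2] read 0x2C idx=2: raw=0x30007 flags P=1 W=1 U=1 S=0
  ✓ 0x30C51  — 3 lookups

Access #2 PA: 0x2A00C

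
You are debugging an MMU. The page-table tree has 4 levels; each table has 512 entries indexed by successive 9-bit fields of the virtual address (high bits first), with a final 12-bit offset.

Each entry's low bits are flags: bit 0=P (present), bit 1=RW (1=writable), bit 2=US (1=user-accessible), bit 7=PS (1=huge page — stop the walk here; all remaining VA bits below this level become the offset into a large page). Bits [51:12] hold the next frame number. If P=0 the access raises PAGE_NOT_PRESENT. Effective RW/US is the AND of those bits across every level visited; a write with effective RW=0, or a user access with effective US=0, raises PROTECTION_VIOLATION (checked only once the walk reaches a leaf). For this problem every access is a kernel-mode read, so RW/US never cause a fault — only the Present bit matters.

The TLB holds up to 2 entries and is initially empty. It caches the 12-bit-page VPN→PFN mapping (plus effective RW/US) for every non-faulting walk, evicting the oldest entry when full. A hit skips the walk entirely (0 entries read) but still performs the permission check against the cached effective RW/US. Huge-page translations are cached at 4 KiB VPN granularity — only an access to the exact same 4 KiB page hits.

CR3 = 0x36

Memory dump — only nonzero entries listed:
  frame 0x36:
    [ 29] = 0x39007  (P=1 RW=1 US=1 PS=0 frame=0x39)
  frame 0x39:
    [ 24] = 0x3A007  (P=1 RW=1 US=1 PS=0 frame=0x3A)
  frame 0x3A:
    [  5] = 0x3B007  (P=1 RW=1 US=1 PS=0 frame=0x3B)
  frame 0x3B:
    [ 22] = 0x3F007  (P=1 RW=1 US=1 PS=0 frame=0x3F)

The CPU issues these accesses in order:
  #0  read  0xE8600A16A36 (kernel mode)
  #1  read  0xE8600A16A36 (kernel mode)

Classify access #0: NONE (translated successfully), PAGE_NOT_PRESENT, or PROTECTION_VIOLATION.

Per-access translation:
#0 VA=0xE8600A16A36 (r,kernel):
  [0] read 0x36 idx=29: raw=0x39007 flags P=1 W=1 U=1 S=0
  [1] read 0x39 idx=24: raw=0x3A007 flags P=1 W=1 U=1 S=0
  [2] read 0x3A idx=5: raw=0x3B007 flags P=1 W=1 U=1 S=0
  [3] read 0x3B idx=22: raw=0x3F007 flags P=1 W=1 U=1 S=0
  ✓ 0x3FA36  — 4 lookups
#1 VA=0xE8600A16A36 (r,kernel):
  TLB hit vpn=0xE8600A16 → PA=0x3FA36

Access #0 fault: NONE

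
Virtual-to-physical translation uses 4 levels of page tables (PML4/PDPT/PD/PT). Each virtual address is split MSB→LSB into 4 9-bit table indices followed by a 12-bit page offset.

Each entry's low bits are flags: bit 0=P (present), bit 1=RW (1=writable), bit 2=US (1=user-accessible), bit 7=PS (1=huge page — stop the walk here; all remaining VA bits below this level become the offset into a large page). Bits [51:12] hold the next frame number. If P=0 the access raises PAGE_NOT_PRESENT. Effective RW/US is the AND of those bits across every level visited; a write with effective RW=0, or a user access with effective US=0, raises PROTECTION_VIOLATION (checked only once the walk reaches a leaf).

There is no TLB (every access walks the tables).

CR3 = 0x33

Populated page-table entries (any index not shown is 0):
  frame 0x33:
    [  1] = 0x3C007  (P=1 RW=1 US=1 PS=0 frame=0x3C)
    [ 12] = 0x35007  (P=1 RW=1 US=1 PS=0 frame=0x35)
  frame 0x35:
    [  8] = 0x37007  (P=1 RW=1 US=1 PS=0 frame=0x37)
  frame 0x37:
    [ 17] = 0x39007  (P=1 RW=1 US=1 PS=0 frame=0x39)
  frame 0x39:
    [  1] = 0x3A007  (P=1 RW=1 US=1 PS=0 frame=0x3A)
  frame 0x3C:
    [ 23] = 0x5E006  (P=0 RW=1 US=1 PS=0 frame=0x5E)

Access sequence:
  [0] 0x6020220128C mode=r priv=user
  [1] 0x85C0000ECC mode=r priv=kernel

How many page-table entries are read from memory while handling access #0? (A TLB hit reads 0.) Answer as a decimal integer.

Trace:
#0 VA=0x6020220128C (r,user):
  L0 @0x33[12] → 0x35007  P=1,RW=1,US=1,PS=0
  L1 @0x35[8] → 0x37007  P=1,RW=1,US=1,PS=0
  L2 @0x37[17] → 0x39007  P=1,RW=1,US=1,PS=0
  L3 @0x39[1] → 0x3A007  P=1,RW=1,US=1,PS=0
  ⇒ phys 0x3A28C  [4 reads]
#1 VA=0x85C0000ECC (r,kernel):
  L0 @0x33[1] → 0x3C007  P=1,RW=1,US=1,PS=0
  L1 @0x3C[23] → 0x5E006  P=0,RW=1,US=1,PS=0
  ✗ PAGE_NOT_PRESENT  [2 reads]

Entries read for #0: 4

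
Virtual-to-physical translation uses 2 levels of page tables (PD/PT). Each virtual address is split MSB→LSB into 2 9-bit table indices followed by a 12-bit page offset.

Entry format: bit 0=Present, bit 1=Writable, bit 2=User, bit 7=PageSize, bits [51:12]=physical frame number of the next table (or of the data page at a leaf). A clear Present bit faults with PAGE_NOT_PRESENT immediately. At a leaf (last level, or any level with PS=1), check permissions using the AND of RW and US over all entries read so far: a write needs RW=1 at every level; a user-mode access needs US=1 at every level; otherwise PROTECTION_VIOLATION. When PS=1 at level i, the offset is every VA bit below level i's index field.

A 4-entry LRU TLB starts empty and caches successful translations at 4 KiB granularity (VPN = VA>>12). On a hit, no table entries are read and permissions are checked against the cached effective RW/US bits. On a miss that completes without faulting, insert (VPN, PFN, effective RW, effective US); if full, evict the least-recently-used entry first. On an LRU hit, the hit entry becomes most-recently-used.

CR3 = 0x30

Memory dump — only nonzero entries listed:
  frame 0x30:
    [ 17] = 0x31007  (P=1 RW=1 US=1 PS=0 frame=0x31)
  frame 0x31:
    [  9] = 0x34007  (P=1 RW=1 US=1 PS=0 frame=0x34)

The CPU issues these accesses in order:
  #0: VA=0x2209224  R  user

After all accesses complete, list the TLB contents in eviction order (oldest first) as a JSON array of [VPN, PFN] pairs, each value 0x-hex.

Trace:
#0 VA=0x2209224 (r,user):
  lvl0: tbl 0x30, slot 17 ⇒ 0x31007 (P1/RW1/US1/PS0)
  lvl1: tbl 0x31, slot 9 ⇒ 0x34007 (P1/RW1/US1/PS0)
  ✓ 0x34224  — 2 lookups

TLB: [["0x2209", "0x34"]]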